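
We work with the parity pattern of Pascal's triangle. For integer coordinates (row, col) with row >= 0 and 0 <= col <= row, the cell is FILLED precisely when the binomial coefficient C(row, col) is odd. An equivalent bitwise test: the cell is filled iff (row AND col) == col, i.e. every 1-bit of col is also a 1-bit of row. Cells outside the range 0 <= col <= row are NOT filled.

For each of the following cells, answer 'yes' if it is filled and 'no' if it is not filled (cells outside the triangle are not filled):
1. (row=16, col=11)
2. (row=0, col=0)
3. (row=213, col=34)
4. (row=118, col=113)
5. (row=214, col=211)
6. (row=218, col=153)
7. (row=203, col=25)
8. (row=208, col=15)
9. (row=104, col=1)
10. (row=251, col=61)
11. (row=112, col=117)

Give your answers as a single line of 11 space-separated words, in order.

Answer: no yes no no no no no no no no no

Derivation:
(16,11): row=0b10000, col=0b1011, row AND col = 0b0 = 0; 0 != 11 -> empty
(0,0): row=0b0, col=0b0, row AND col = 0b0 = 0; 0 == 0 -> filled
(213,34): row=0b11010101, col=0b100010, row AND col = 0b0 = 0; 0 != 34 -> empty
(118,113): row=0b1110110, col=0b1110001, row AND col = 0b1110000 = 112; 112 != 113 -> empty
(214,211): row=0b11010110, col=0b11010011, row AND col = 0b11010010 = 210; 210 != 211 -> empty
(218,153): row=0b11011010, col=0b10011001, row AND col = 0b10011000 = 152; 152 != 153 -> empty
(203,25): row=0b11001011, col=0b11001, row AND col = 0b1001 = 9; 9 != 25 -> empty
(208,15): row=0b11010000, col=0b1111, row AND col = 0b0 = 0; 0 != 15 -> empty
(104,1): row=0b1101000, col=0b1, row AND col = 0b0 = 0; 0 != 1 -> empty
(251,61): row=0b11111011, col=0b111101, row AND col = 0b111001 = 57; 57 != 61 -> empty
(112,117): col outside [0, 112] -> not filled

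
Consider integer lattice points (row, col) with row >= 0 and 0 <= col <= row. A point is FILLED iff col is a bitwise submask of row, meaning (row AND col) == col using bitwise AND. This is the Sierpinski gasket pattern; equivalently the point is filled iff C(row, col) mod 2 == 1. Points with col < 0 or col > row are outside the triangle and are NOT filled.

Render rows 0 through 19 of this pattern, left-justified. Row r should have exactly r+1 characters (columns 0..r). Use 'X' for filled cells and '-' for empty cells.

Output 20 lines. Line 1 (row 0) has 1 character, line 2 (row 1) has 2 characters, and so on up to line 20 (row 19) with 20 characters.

r0=0: X
r1=1: XX
r2=10: X-X
r3=11: XXXX
r4=100: X---X
r5=101: XX--XX
r6=110: X-X-X-X
r7=111: XXXXXXXX
r8=1000: X-------X
r9=1001: XX------XX
r10=1010: X-X-----X-X
r11=1011: XXXX----XXXX
r12=1100: X---X---X---X
r13=1101: XX--XX--XX--XX
r14=1110: X-X-X-X-X-X-X-X
r15=1111: XXXXXXXXXXXXXXXX
r16=10000: X---------------X
r17=10001: XX--------------XX
r18=10010: X-X-------------X-X
r19=10011: XXXX------------XXXX

Answer: X
XX
X-X
XXXX
X---X
XX--XX
X-X-X-X
XXXXXXXX
X-------X
XX------XX
X-X-----X-X
XXXX----XXXX
X---X---X---X
XX--XX--XX--XX
X-X-X-X-X-X-X-X
XXXXXXXXXXXXXXXX
X---------------X
XX--------------XX
X-X-------------X-X
XXXX------------XXXX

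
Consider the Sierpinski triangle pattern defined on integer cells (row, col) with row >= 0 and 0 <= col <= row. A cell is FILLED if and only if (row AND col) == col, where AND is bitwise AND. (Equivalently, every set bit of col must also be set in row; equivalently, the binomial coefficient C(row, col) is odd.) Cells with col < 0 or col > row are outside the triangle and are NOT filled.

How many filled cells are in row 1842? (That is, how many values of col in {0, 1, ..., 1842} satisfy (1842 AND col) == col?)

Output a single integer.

1842 in binary = 11100110010
popcount(1842) = number of 1-bits in 11100110010 = 6
A col c satisfies (1842 AND c) == c iff every set bit of c is also set in 1842; each of the 6 set bits of 1842 can independently be on or off in c.
count = 2^6 = 64

Answer: 64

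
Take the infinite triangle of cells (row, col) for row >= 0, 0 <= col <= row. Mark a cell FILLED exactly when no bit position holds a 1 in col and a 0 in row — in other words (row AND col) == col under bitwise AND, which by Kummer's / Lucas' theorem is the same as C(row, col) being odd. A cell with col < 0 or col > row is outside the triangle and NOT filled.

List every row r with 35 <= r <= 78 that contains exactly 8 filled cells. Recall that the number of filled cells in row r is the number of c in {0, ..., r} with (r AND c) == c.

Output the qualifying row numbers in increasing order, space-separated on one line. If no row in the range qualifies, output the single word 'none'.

Answer: 35 37 38 41 42 44 49 50 52 56 67 69 70 73 74 76

Derivation:
Row r has 2^popcount(r) filled cells, so we need popcount(r) = log2(8) = 3.
Scan r = 35..78 and keep those with exactly 3 one-bits:
r=35=100011 popcount=3 -> KEEP
r=36=100100 popcount=2 -> skip
r=37=100101 popcount=3 -> KEEP
r=38=100110 popcount=3 -> KEEP
r=39=100111 popcount=4 -> skip
r=40=101000 popcount=2 -> skip
r=41=101001 popcount=3 -> KEEP
r=42=101010 popcount=3 -> KEEP
r=43=101011 popcount=4 -> skip
r=44=101100 popcount=3 -> KEEP
r=45=101101 popcount=4 -> skip
r=46=101110 popcount=4 -> skip
r=47=101111 popcount=5 -> skip
r=48=110000 popcount=2 -> skip
r=49=110001 popcount=3 -> KEEP
r=50=110010 popcount=3 -> KEEP
r=51=110011 popcount=4 -> skip
r=52=110100 popcount=3 -> KEEP
r=53=110101 popcount=4 -> skip
r=54=110110 popcount=4 -> skip
r=55=110111 popcount=5 -> skip
r=56=111000 popcount=3 -> KEEP
r=57=111001 popcount=4 -> skip
r=58=111010 popcount=4 -> skip
r=59=111011 popcount=5 -> skip
r=60=111100 popcount=4 -> skip
r=61=111101 popcount=5 -> skip
r=62=111110 popcount=5 -> skip
r=63=111111 popcount=6 -> skip
r=64=1000000 popcount=1 -> skip
r=65=1000001 popcount=2 -> skip
r=66=1000010 popcount=2 -> skip
r=67=1000011 popcount=3 -> KEEP
r=68=1000100 popcount=2 -> skip
r=69=1000101 popcount=3 -> KEEP
r=70=1000110 popcount=3 -> KEEP
r=71=1000111 popcount=4 -> skip
r=72=1001000 popcount=2 -> skip
r=73=1001001 popcount=3 -> KEEP
r=74=1001010 popcount=3 -> KEEP
r=75=1001011 popcount=4 -> skip
r=76=1001100 popcount=3 -> KEEP
r=77=1001101 popcount=4 -> skip
r=78=1001110 popcount=4 -> skip
Kept rows: 35 37 38 41 42 44 49 50 52 56 67 69 70 73 74 76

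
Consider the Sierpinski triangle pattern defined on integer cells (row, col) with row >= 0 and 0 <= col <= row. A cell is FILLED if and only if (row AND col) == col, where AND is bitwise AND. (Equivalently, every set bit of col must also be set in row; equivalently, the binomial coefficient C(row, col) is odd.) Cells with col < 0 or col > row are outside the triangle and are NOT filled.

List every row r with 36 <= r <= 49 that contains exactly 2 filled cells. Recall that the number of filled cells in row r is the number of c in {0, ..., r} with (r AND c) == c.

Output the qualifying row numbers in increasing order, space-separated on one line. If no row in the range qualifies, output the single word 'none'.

Row r has 2^popcount(r) filled cells, so we need popcount(r) = log2(2) = 1.
Scan r = 36..49 and keep those with exactly 1 one-bits:
r=36=100100 popcount=2 -> skip
r=37=100101 popcount=3 -> skip
r=38=100110 popcount=3 -> skip
r=39=100111 popcount=4 -> skip
r=40=101000 popcount=2 -> skip
r=41=101001 popcount=3 -> skip
r=42=101010 popcount=3 -> skip
r=43=101011 popcount=4 -> skip
r=44=101100 popcount=3 -> skip
r=45=101101 popcount=4 -> skip
r=46=101110 popcount=4 -> skip
r=47=101111 popcount=5 -> skip
r=48=110000 popcount=2 -> skip
r=49=110001 popcount=3 -> skip
Kept rows: none

Answer: none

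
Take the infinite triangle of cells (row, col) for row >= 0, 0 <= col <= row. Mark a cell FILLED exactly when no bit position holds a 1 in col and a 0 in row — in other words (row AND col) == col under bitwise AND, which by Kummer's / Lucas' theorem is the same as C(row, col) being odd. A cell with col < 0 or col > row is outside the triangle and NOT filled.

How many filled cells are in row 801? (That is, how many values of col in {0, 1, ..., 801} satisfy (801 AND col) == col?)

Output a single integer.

Answer: 16

Derivation:
801 in binary = 1100100001
popcount(801) = number of 1-bits in 1100100001 = 4
A col c satisfies (801 AND c) == c iff every set bit of c is also set in 801; each of the 4 set bits of 801 can independently be on or off in c.
count = 2^4 = 16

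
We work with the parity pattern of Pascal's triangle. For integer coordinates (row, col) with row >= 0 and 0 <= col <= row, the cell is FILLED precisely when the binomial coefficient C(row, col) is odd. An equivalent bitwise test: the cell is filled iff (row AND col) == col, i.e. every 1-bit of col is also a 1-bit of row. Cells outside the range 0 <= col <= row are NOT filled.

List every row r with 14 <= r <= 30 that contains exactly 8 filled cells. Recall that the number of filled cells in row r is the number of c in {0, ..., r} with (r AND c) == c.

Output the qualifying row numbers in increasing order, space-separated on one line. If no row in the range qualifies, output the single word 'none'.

Answer: 14 19 21 22 25 26 28

Derivation:
Row r has 2^popcount(r) filled cells, so we need popcount(r) = log2(8) = 3.
Scan r = 14..30 and keep those with exactly 3 one-bits:
r=14=1110 popcount=3 -> KEEP
r=15=1111 popcount=4 -> skip
r=16=10000 popcount=1 -> skip
r=17=10001 popcount=2 -> skip
r=18=10010 popcount=2 -> skip
r=19=10011 popcount=3 -> KEEP
r=20=10100 popcount=2 -> skip
r=21=10101 popcount=3 -> KEEP
r=22=10110 popcount=3 -> KEEP
r=23=10111 popcount=4 -> skip
r=24=11000 popcount=2 -> skip
r=25=11001 popcount=3 -> KEEP
r=26=11010 popcount=3 -> KEEP
r=27=11011 popcount=4 -> skip
r=28=11100 popcount=3 -> KEEP
r=29=11101 popcount=4 -> skip
r=30=11110 popcount=4 -> skip
Kept rows: 14 19 21 22 25 26 28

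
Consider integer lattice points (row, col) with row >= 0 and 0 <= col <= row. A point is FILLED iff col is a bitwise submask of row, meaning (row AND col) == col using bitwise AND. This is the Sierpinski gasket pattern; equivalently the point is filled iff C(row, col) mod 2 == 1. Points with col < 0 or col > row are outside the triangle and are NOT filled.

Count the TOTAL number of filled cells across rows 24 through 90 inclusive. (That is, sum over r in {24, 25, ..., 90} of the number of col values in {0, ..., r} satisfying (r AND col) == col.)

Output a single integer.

Answer: 904

Derivation:
r24=11000 pc2: +4 =4
r25=11001 pc3: +8 =12
r26=11010 pc3: +8 =20
r27=11011 pc4: +16 =36
r28=11100 pc3: +8 =44
r29=11101 pc4: +16 =60
r30=11110 pc4: +16 =76
r31=11111 pc5: +32 =108
r32=100000 pc1: +2 =110
r33=100001 pc2: +4 =114
r34=100010 pc2: +4 =118
r35=100011 pc3: +8 =126
r36=100100 pc2: +4 =130
r37=100101 pc3: +8 =138
r38=100110 pc3: +8 =146
r39=100111 pc4: +16 =162
r40=101000 pc2: +4 =166
r41=101001 pc3: +8 =174
r42=101010 pc3: +8 =182
r43=101011 pc4: +16 =198
r44=101100 pc3: +8 =206
r45=101101 pc4: +16 =222
r46=101110 pc4: +16 =238
r47=101111 pc5: +32 =270
r48=110000 pc2: +4 =274
r49=110001 pc3: +8 =282
r50=110010 pc3: +8 =290
r51=110011 pc4: +16 =306
r52=110100 pc3: +8 =314
r53=110101 pc4: +16 =330
r54=110110 pc4: +16 =346
r55=110111 pc5: +32 =378
r56=111000 pc3: +8 =386
r57=111001 pc4: +16 =402
r58=111010 pc4: +16 =418
r59=111011 pc5: +32 =450
r60=111100 pc4: +16 =466
r61=111101 pc5: +32 =498
r62=111110 pc5: +32 =530
r63=111111 pc6: +64 =594
r64=1000000 pc1: +2 =596
r65=1000001 pc2: +4 =600
r66=1000010 pc2: +4 =604
r67=1000011 pc3: +8 =612
r68=1000100 pc2: +4 =616
r69=1000101 pc3: +8 =624
r70=1000110 pc3: +8 =632
r71=1000111 pc4: +16 =648
r72=1001000 pc2: +4 =652
r73=1001001 pc3: +8 =660
r74=1001010 pc3: +8 =668
r75=1001011 pc4: +16 =684
r76=1001100 pc3: +8 =692
r77=1001101 pc4: +16 =708
r78=1001110 pc4: +16 =724
r79=1001111 pc5: +32 =756
r80=1010000 pc2: +4 =760
r81=1010001 pc3: +8 =768
r82=1010010 pc3: +8 =776
r83=1010011 pc4: +16 =792
r84=1010100 pc3: +8 =800
r85=1010101 pc4: +16 =816
r86=1010110 pc4: +16 =832
r87=1010111 pc5: +32 =864
r88=1011000 pc3: +8 =872
r89=1011001 pc4: +16 =888
r90=1011010 pc4: +16 =904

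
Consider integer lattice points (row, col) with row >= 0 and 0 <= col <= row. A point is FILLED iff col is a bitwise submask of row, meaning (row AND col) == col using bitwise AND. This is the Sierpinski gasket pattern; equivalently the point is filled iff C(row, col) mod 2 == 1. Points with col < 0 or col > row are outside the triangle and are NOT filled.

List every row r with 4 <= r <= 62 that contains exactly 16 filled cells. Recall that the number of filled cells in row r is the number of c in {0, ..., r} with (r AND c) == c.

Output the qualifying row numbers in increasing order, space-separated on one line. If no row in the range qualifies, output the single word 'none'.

Answer: 15 23 27 29 30 39 43 45 46 51 53 54 57 58 60

Derivation:
Row r has 2^popcount(r) filled cells, so we need popcount(r) = log2(16) = 4.
Scan r = 4..62 and keep those with exactly 4 one-bits:
r=4=100 popcount=1 -> skip
r=5=101 popcount=2 -> skip
r=6=110 popcount=2 -> skip
r=7=111 popcount=3 -> skip
r=8=1000 popcount=1 -> skip
r=9=1001 popcount=2 -> skip
r=10=1010 popcount=2 -> skip
r=11=1011 popcount=3 -> skip
r=12=1100 popcount=2 -> skip
r=13=1101 popcount=3 -> skip
r=14=1110 popcount=3 -> skip
r=15=1111 popcount=4 -> KEEP
r=16=10000 popcount=1 -> skip
r=17=10001 popcount=2 -> skip
r=18=10010 popcount=2 -> skip
r=19=10011 popcount=3 -> skip
r=20=10100 popcount=2 -> skip
r=21=10101 popcount=3 -> skip
r=22=10110 popcount=3 -> skip
r=23=10111 popcount=4 -> KEEP
r=24=11000 popcount=2 -> skip
r=25=11001 popcount=3 -> skip
r=26=11010 popcount=3 -> skip
r=27=11011 popcount=4 -> KEEP
r=28=11100 popcount=3 -> skip
r=29=11101 popcount=4 -> KEEP
r=30=11110 popcount=4 -> KEEP
r=31=11111 popcount=5 -> skip
r=32=100000 popcount=1 -> skip
r=33=100001 popcount=2 -> skip
r=34=100010 popcount=2 -> skip
r=35=100011 popcount=3 -> skip
r=36=100100 popcount=2 -> skip
r=37=100101 popcount=3 -> skip
r=38=100110 popcount=3 -> skip
r=39=100111 popcount=4 -> KEEP
r=40=101000 popcount=2 -> skip
r=41=101001 popcount=3 -> skip
r=42=101010 popcount=3 -> skip
r=43=101011 popcount=4 -> KEEP
r=44=101100 popcount=3 -> skip
r=45=101101 popcount=4 -> KEEP
r=46=101110 popcount=4 -> KEEP
r=47=101111 popcount=5 -> skip
r=48=110000 popcount=2 -> skip
r=49=110001 popcount=3 -> skip
r=50=110010 popcount=3 -> skip
r=51=110011 popcount=4 -> KEEP
r=52=110100 popcount=3 -> skip
r=53=110101 popcount=4 -> KEEP
r=54=110110 popcount=4 -> KEEP
r=55=110111 popcount=5 -> skip
r=56=111000 popcount=3 -> skip
r=57=111001 popcount=4 -> KEEP
r=58=111010 popcount=4 -> KEEP
r=59=111011 popcount=5 -> skip
r=60=111100 popcount=4 -> KEEP
r=61=111101 popcount=5 -> skip
r=62=111110 popcount=5 -> skip
Kept rows: 15 23 27 29 30 39 43 45 46 51 53 54 57 58 60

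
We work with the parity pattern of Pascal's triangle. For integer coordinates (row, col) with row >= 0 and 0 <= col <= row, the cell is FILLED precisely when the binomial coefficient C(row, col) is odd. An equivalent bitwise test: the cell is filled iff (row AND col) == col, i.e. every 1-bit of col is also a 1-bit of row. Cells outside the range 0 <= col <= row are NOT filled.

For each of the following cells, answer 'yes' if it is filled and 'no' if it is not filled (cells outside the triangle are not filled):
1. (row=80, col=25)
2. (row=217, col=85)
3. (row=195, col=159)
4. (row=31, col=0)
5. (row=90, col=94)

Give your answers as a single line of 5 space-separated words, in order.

Answer: no no no yes no

Derivation:
(80,25): row=0b1010000, col=0b11001, row AND col = 0b10000 = 16; 16 != 25 -> empty
(217,85): row=0b11011001, col=0b1010101, row AND col = 0b1010001 = 81; 81 != 85 -> empty
(195,159): row=0b11000011, col=0b10011111, row AND col = 0b10000011 = 131; 131 != 159 -> empty
(31,0): row=0b11111, col=0b0, row AND col = 0b0 = 0; 0 == 0 -> filled
(90,94): col outside [0, 90] -> not filled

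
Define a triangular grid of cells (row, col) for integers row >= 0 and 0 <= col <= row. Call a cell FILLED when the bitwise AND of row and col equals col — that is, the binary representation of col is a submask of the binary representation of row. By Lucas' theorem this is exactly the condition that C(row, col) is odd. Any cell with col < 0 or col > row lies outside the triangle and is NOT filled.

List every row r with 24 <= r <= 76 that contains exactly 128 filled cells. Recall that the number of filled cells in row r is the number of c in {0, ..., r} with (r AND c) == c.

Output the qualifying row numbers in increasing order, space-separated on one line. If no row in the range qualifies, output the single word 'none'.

Row r has 2^popcount(r) filled cells, so we need popcount(r) = log2(128) = 7.
Scan r = 24..76 and keep those with exactly 7 one-bits:
r=24=11000 popcount=2 -> skip
r=25=11001 popcount=3 -> skip
r=26=11010 popcount=3 -> skip
r=27=11011 popcount=4 -> skip
r=28=11100 popcount=3 -> skip
r=29=11101 popcount=4 -> skip
r=30=11110 popcount=4 -> skip
r=31=11111 popcount=5 -> skip
r=32=100000 popcount=1 -> skip
r=33=100001 popcount=2 -> skip
r=34=100010 popcount=2 -> skip
r=35=100011 popcount=3 -> skip
r=36=100100 popcount=2 -> skip
r=37=100101 popcount=3 -> skip
r=38=100110 popcount=3 -> skip
r=39=100111 popcount=4 -> skip
r=40=101000 popcount=2 -> skip
r=41=101001 popcount=3 -> skip
r=42=101010 popcount=3 -> skip
r=43=101011 popcount=4 -> skip
r=44=101100 popcount=3 -> skip
r=45=101101 popcount=4 -> skip
r=46=101110 popcount=4 -> skip
r=47=101111 popcount=5 -> skip
r=48=110000 popcount=2 -> skip
r=49=110001 popcount=3 -> skip
r=50=110010 popcount=3 -> skip
r=51=110011 popcount=4 -> skip
r=52=110100 popcount=3 -> skip
r=53=110101 popcount=4 -> skip
r=54=110110 popcount=4 -> skip
r=55=110111 popcount=5 -> skip
r=56=111000 popcount=3 -> skip
r=57=111001 popcount=4 -> skip
r=58=111010 popcount=4 -> skip
r=59=111011 popcount=5 -> skip
r=60=111100 popcount=4 -> skip
r=61=111101 popcount=5 -> skip
r=62=111110 popcount=5 -> skip
r=63=111111 popcount=6 -> skip
r=64=1000000 popcount=1 -> skip
r=65=1000001 popcount=2 -> skip
r=66=1000010 popcount=2 -> skip
r=67=1000011 popcount=3 -> skip
r=68=1000100 popcount=2 -> skip
r=69=1000101 popcount=3 -> skip
r=70=1000110 popcount=3 -> skip
r=71=1000111 popcount=4 -> skip
r=72=1001000 popcount=2 -> skip
r=73=1001001 popcount=3 -> skip
r=74=1001010 popcount=3 -> skip
r=75=1001011 popcount=4 -> skip
r=76=1001100 popcount=3 -> skip
Kept rows: none

Answer: none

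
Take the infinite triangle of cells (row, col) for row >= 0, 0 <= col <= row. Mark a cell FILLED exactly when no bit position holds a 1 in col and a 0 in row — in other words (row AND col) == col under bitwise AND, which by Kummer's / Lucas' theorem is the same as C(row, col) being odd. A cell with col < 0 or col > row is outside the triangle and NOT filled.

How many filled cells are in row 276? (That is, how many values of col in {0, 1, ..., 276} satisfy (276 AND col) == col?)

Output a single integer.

276 in binary = 100010100
popcount(276) = number of 1-bits in 100010100 = 3
A col c satisfies (276 AND c) == c iff every set bit of c is also set in 276; each of the 3 set bits of 276 can independently be on or off in c.
count = 2^3 = 8

Answer: 8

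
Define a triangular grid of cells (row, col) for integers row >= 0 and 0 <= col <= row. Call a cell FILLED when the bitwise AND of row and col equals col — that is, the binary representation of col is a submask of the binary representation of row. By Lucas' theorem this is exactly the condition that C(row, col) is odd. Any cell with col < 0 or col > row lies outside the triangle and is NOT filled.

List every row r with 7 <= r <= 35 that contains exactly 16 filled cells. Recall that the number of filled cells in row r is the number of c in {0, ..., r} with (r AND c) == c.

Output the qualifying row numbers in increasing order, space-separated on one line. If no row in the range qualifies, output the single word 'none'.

Row r has 2^popcount(r) filled cells, so we need popcount(r) = log2(16) = 4.
Scan r = 7..35 and keep those with exactly 4 one-bits:
r=7=111 popcount=3 -> skip
r=8=1000 popcount=1 -> skip
r=9=1001 popcount=2 -> skip
r=10=1010 popcount=2 -> skip
r=11=1011 popcount=3 -> skip
r=12=1100 popcount=2 -> skip
r=13=1101 popcount=3 -> skip
r=14=1110 popcount=3 -> skip
r=15=1111 popcount=4 -> KEEP
r=16=10000 popcount=1 -> skip
r=17=10001 popcount=2 -> skip
r=18=10010 popcount=2 -> skip
r=19=10011 popcount=3 -> skip
r=20=10100 popcount=2 -> skip
r=21=10101 popcount=3 -> skip
r=22=10110 popcount=3 -> skip
r=23=10111 popcount=4 -> KEEP
r=24=11000 popcount=2 -> skip
r=25=11001 popcount=3 -> skip
r=26=11010 popcount=3 -> skip
r=27=11011 popcount=4 -> KEEP
r=28=11100 popcount=3 -> skip
r=29=11101 popcount=4 -> KEEP
r=30=11110 popcount=4 -> KEEP
r=31=11111 popcount=5 -> skip
r=32=100000 popcount=1 -> skip
r=33=100001 popcount=2 -> skip
r=34=100010 popcount=2 -> skip
r=35=100011 popcount=3 -> skip
Kept rows: 15 23 27 29 30

Answer: 15 23 27 29 30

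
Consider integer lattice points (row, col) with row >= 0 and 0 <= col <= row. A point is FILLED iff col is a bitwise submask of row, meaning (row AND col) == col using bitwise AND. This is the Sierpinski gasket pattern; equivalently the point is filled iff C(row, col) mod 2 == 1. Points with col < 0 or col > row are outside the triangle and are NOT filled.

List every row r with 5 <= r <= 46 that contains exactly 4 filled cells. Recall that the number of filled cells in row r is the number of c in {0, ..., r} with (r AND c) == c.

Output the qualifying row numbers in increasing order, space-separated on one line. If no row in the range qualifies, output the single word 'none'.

Row r has 2^popcount(r) filled cells, so we need popcount(r) = log2(4) = 2.
Scan r = 5..46 and keep those with exactly 2 one-bits:
r=5=101 popcount=2 -> KEEP
r=6=110 popcount=2 -> KEEP
r=7=111 popcount=3 -> skip
r=8=1000 popcount=1 -> skip
r=9=1001 popcount=2 -> KEEP
r=10=1010 popcount=2 -> KEEP
r=11=1011 popcount=3 -> skip
r=12=1100 popcount=2 -> KEEP
r=13=1101 popcount=3 -> skip
r=14=1110 popcount=3 -> skip
r=15=1111 popcount=4 -> skip
r=16=10000 popcount=1 -> skip
r=17=10001 popcount=2 -> KEEP
r=18=10010 popcount=2 -> KEEP
r=19=10011 popcount=3 -> skip
r=20=10100 popcount=2 -> KEEP
r=21=10101 popcount=3 -> skip
r=22=10110 popcount=3 -> skip
r=23=10111 popcount=4 -> skip
r=24=11000 popcount=2 -> KEEP
r=25=11001 popcount=3 -> skip
r=26=11010 popcount=3 -> skip
r=27=11011 popcount=4 -> skip
r=28=11100 popcount=3 -> skip
r=29=11101 popcount=4 -> skip
r=30=11110 popcount=4 -> skip
r=31=11111 popcount=5 -> skip
r=32=100000 popcount=1 -> skip
r=33=100001 popcount=2 -> KEEP
r=34=100010 popcount=2 -> KEEP
r=35=100011 popcount=3 -> skip
r=36=100100 popcount=2 -> KEEP
r=37=100101 popcount=3 -> skip
r=38=100110 popcount=3 -> skip
r=39=100111 popcount=4 -> skip
r=40=101000 popcount=2 -> KEEP
r=41=101001 popcount=3 -> skip
r=42=101010 popcount=3 -> skip
r=43=101011 popcount=4 -> skip
r=44=101100 popcount=3 -> skip
r=45=101101 popcount=4 -> skip
r=46=101110 popcount=4 -> skip
Kept rows: 5 6 9 10 12 17 18 20 24 33 34 36 40

Answer: 5 6 9 10 12 17 18 20 24 33 34 36 40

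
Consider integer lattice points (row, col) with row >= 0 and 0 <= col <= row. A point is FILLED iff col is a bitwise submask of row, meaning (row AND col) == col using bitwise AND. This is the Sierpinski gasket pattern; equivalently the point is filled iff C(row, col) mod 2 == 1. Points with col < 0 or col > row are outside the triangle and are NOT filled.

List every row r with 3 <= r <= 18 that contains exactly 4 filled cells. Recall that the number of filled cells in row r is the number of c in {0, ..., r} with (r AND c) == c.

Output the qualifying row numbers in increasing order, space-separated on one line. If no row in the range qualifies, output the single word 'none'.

Answer: 3 5 6 9 10 12 17 18

Derivation:
Row r has 2^popcount(r) filled cells, so we need popcount(r) = log2(4) = 2.
Scan r = 3..18 and keep those with exactly 2 one-bits:
r=3=11 popcount=2 -> KEEP
r=4=100 popcount=1 -> skip
r=5=101 popcount=2 -> KEEP
r=6=110 popcount=2 -> KEEP
r=7=111 popcount=3 -> skip
r=8=1000 popcount=1 -> skip
r=9=1001 popcount=2 -> KEEP
r=10=1010 popcount=2 -> KEEP
r=11=1011 popcount=3 -> skip
r=12=1100 popcount=2 -> KEEP
r=13=1101 popcount=3 -> skip
r=14=1110 popcount=3 -> skip
r=15=1111 popcount=4 -> skip
r=16=10000 popcount=1 -> skip
r=17=10001 popcount=2 -> KEEP
r=18=10010 popcount=2 -> KEEP
Kept rows: 3 5 6 9 10 12 17 18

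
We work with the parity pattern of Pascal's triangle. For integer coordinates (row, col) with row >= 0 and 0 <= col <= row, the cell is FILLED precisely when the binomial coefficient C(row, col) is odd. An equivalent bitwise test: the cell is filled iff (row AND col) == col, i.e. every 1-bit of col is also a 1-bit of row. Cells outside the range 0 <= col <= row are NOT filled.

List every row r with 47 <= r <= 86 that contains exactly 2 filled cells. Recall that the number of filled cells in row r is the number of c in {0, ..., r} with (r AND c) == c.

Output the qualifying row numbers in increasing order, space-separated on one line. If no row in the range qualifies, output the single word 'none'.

Row r has 2^popcount(r) filled cells, so we need popcount(r) = log2(2) = 1.
Scan r = 47..86 and keep those with exactly 1 one-bits:
r=47=101111 popcount=5 -> skip
r=48=110000 popcount=2 -> skip
r=49=110001 popcount=3 -> skip
r=50=110010 popcount=3 -> skip
r=51=110011 popcount=4 -> skip
r=52=110100 popcount=3 -> skip
r=53=110101 popcount=4 -> skip
r=54=110110 popcount=4 -> skip
r=55=110111 popcount=5 -> skip
r=56=111000 popcount=3 -> skip
r=57=111001 popcount=4 -> skip
r=58=111010 popcount=4 -> skip
r=59=111011 popcount=5 -> skip
r=60=111100 popcount=4 -> skip
r=61=111101 popcount=5 -> skip
r=62=111110 popcount=5 -> skip
r=63=111111 popcount=6 -> skip
r=64=1000000 popcount=1 -> KEEP
r=65=1000001 popcount=2 -> skip
r=66=1000010 popcount=2 -> skip
r=67=1000011 popcount=3 -> skip
r=68=1000100 popcount=2 -> skip
r=69=1000101 popcount=3 -> skip
r=70=1000110 popcount=3 -> skip
r=71=1000111 popcount=4 -> skip
r=72=1001000 popcount=2 -> skip
r=73=1001001 popcount=3 -> skip
r=74=1001010 popcount=3 -> skip
r=75=1001011 popcount=4 -> skip
r=76=1001100 popcount=3 -> skip
r=77=1001101 popcount=4 -> skip
r=78=1001110 popcount=4 -> skip
r=79=1001111 popcount=5 -> skip
r=80=1010000 popcount=2 -> skip
r=81=1010001 popcount=3 -> skip
r=82=1010010 popcount=3 -> skip
r=83=1010011 popcount=4 -> skip
r=84=1010100 popcount=3 -> skip
r=85=1010101 popcount=4 -> skip
r=86=1010110 popcount=4 -> skip
Kept rows: 64

Answer: 64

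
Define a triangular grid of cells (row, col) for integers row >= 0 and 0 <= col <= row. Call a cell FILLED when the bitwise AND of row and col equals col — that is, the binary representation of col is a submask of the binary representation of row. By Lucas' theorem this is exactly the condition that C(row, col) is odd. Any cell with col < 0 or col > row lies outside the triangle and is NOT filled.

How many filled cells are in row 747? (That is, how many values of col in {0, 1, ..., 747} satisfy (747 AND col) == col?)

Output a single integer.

747 in binary = 1011101011
popcount(747) = number of 1-bits in 1011101011 = 7
A col c satisfies (747 AND c) == c iff every set bit of c is also set in 747; each of the 7 set bits of 747 can independently be on or off in c.
count = 2^7 = 128

Answer: 128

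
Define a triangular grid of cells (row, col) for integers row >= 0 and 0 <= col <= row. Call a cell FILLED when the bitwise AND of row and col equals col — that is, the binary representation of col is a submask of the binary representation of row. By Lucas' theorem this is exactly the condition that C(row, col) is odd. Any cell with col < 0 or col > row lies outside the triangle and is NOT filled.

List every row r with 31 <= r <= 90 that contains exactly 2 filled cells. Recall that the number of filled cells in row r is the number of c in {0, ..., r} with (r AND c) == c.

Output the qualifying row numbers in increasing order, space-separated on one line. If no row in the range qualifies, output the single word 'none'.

Answer: 32 64

Derivation:
Row r has 2^popcount(r) filled cells, so we need popcount(r) = log2(2) = 1.
Scan r = 31..90 and keep those with exactly 1 one-bits:
r=31=11111 popcount=5 -> skip
r=32=100000 popcount=1 -> KEEP
r=33=100001 popcount=2 -> skip
r=34=100010 popcount=2 -> skip
r=35=100011 popcount=3 -> skip
r=36=100100 popcount=2 -> skip
r=37=100101 popcount=3 -> skip
r=38=100110 popcount=3 -> skip
r=39=100111 popcount=4 -> skip
r=40=101000 popcount=2 -> skip
r=41=101001 popcount=3 -> skip
r=42=101010 popcount=3 -> skip
r=43=101011 popcount=4 -> skip
r=44=101100 popcount=3 -> skip
r=45=101101 popcount=4 -> skip
r=46=101110 popcount=4 -> skip
r=47=101111 popcount=5 -> skip
r=48=110000 popcount=2 -> skip
r=49=110001 popcount=3 -> skip
r=50=110010 popcount=3 -> skip
r=51=110011 popcount=4 -> skip
r=52=110100 popcount=3 -> skip
r=53=110101 popcount=4 -> skip
r=54=110110 popcount=4 -> skip
r=55=110111 popcount=5 -> skip
r=56=111000 popcount=3 -> skip
r=57=111001 popcount=4 -> skip
r=58=111010 popcount=4 -> skip
r=59=111011 popcount=5 -> skip
r=60=111100 popcount=4 -> skip
r=61=111101 popcount=5 -> skip
r=62=111110 popcount=5 -> skip
r=63=111111 popcount=6 -> skip
r=64=1000000 popcount=1 -> KEEP
r=65=1000001 popcount=2 -> skip
r=66=1000010 popcount=2 -> skip
r=67=1000011 popcount=3 -> skip
r=68=1000100 popcount=2 -> skip
r=69=1000101 popcount=3 -> skip
r=70=1000110 popcount=3 -> skip
r=71=1000111 popcount=4 -> skip
r=72=1001000 popcount=2 -> skip
r=73=1001001 popcount=3 -> skip
r=74=1001010 popcount=3 -> skip
r=75=1001011 popcount=4 -> skip
r=76=1001100 popcount=3 -> skip
r=77=1001101 popcount=4 -> skip
r=78=1001110 popcount=4 -> skip
r=79=1001111 popcount=5 -> skip
r=80=1010000 popcount=2 -> skip
r=81=1010001 popcount=3 -> skip
r=82=1010010 popcount=3 -> skip
r=83=1010011 popcount=4 -> skip
r=84=1010100 popcount=3 -> skip
r=85=1010101 popcount=4 -> skip
r=86=1010110 popcount=4 -> skip
r=87=1010111 popcount=5 -> skip
r=88=1011000 popcount=3 -> skip
r=89=1011001 popcount=4 -> skip
r=90=1011010 popcount=4 -> skip
Kept rows: 32 64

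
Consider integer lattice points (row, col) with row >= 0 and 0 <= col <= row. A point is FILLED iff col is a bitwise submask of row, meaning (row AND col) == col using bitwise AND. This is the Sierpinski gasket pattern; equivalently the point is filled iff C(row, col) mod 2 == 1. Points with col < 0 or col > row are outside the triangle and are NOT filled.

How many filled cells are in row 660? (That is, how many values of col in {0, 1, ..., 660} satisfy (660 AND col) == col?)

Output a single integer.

Answer: 16

Derivation:
660 in binary = 1010010100
popcount(660) = number of 1-bits in 1010010100 = 4
A col c satisfies (660 AND c) == c iff every set bit of c is also set in 660; each of the 4 set bits of 660 can independently be on or off in c.
count = 2^4 = 16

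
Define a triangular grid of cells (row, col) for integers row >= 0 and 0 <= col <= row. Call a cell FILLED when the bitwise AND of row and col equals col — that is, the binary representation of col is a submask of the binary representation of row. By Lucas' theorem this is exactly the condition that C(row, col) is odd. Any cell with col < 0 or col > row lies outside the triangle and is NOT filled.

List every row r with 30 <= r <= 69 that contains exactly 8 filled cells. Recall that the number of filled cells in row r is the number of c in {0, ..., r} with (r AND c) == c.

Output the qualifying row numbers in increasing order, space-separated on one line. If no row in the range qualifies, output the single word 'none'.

Answer: 35 37 38 41 42 44 49 50 52 56 67 69

Derivation:
Row r has 2^popcount(r) filled cells, so we need popcount(r) = log2(8) = 3.
Scan r = 30..69 and keep those with exactly 3 one-bits:
r=30=11110 popcount=4 -> skip
r=31=11111 popcount=5 -> skip
r=32=100000 popcount=1 -> skip
r=33=100001 popcount=2 -> skip
r=34=100010 popcount=2 -> skip
r=35=100011 popcount=3 -> KEEP
r=36=100100 popcount=2 -> skip
r=37=100101 popcount=3 -> KEEP
r=38=100110 popcount=3 -> KEEP
r=39=100111 popcount=4 -> skip
r=40=101000 popcount=2 -> skip
r=41=101001 popcount=3 -> KEEP
r=42=101010 popcount=3 -> KEEP
r=43=101011 popcount=4 -> skip
r=44=101100 popcount=3 -> KEEP
r=45=101101 popcount=4 -> skip
r=46=101110 popcount=4 -> skip
r=47=101111 popcount=5 -> skip
r=48=110000 popcount=2 -> skip
r=49=110001 popcount=3 -> KEEP
r=50=110010 popcount=3 -> KEEP
r=51=110011 popcount=4 -> skip
r=52=110100 popcount=3 -> KEEP
r=53=110101 popcount=4 -> skip
r=54=110110 popcount=4 -> skip
r=55=110111 popcount=5 -> skip
r=56=111000 popcount=3 -> KEEP
r=57=111001 popcount=4 -> skip
r=58=111010 popcount=4 -> skip
r=59=111011 popcount=5 -> skip
r=60=111100 popcount=4 -> skip
r=61=111101 popcount=5 -> skip
r=62=111110 popcount=5 -> skip
r=63=111111 popcount=6 -> skip
r=64=1000000 popcount=1 -> skip
r=65=1000001 popcount=2 -> skip
r=66=1000010 popcount=2 -> skip
r=67=1000011 popcount=3 -> KEEP
r=68=1000100 popcount=2 -> skip
r=69=1000101 popcount=3 -> KEEP
Kept rows: 35 37 38 41 42 44 49 50 52 56 67 69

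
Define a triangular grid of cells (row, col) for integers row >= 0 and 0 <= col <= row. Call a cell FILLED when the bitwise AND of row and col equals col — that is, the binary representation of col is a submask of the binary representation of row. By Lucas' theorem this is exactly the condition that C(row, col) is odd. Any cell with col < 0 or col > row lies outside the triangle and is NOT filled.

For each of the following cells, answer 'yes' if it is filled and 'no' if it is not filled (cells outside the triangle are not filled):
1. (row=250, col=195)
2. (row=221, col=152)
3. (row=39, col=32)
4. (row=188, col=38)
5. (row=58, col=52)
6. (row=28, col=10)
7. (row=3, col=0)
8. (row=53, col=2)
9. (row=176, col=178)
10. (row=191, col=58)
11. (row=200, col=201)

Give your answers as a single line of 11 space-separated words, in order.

(250,195): row=0b11111010, col=0b11000011, row AND col = 0b11000010 = 194; 194 != 195 -> empty
(221,152): row=0b11011101, col=0b10011000, row AND col = 0b10011000 = 152; 152 == 152 -> filled
(39,32): row=0b100111, col=0b100000, row AND col = 0b100000 = 32; 32 == 32 -> filled
(188,38): row=0b10111100, col=0b100110, row AND col = 0b100100 = 36; 36 != 38 -> empty
(58,52): row=0b111010, col=0b110100, row AND col = 0b110000 = 48; 48 != 52 -> empty
(28,10): row=0b11100, col=0b1010, row AND col = 0b1000 = 8; 8 != 10 -> empty
(3,0): row=0b11, col=0b0, row AND col = 0b0 = 0; 0 == 0 -> filled
(53,2): row=0b110101, col=0b10, row AND col = 0b0 = 0; 0 != 2 -> empty
(176,178): col outside [0, 176] -> not filled
(191,58): row=0b10111111, col=0b111010, row AND col = 0b111010 = 58; 58 == 58 -> filled
(200,201): col outside [0, 200] -> not filled

Answer: no yes yes no no no yes no no yes no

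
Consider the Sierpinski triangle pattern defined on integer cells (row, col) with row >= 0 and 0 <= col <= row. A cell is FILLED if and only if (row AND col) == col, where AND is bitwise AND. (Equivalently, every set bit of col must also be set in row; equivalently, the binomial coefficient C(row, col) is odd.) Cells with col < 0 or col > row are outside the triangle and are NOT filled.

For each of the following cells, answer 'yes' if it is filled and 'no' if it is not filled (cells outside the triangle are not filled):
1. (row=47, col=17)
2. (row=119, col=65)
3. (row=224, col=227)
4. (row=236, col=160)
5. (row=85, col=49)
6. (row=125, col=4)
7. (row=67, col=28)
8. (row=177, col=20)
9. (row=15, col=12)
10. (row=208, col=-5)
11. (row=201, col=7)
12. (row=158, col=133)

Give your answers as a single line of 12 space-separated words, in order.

Answer: no yes no yes no yes no no yes no no no

Derivation:
(47,17): row=0b101111, col=0b10001, row AND col = 0b1 = 1; 1 != 17 -> empty
(119,65): row=0b1110111, col=0b1000001, row AND col = 0b1000001 = 65; 65 == 65 -> filled
(224,227): col outside [0, 224] -> not filled
(236,160): row=0b11101100, col=0b10100000, row AND col = 0b10100000 = 160; 160 == 160 -> filled
(85,49): row=0b1010101, col=0b110001, row AND col = 0b10001 = 17; 17 != 49 -> empty
(125,4): row=0b1111101, col=0b100, row AND col = 0b100 = 4; 4 == 4 -> filled
(67,28): row=0b1000011, col=0b11100, row AND col = 0b0 = 0; 0 != 28 -> empty
(177,20): row=0b10110001, col=0b10100, row AND col = 0b10000 = 16; 16 != 20 -> empty
(15,12): row=0b1111, col=0b1100, row AND col = 0b1100 = 12; 12 == 12 -> filled
(208,-5): col outside [0, 208] -> not filled
(201,7): row=0b11001001, col=0b111, row AND col = 0b1 = 1; 1 != 7 -> empty
(158,133): row=0b10011110, col=0b10000101, row AND col = 0b10000100 = 132; 132 != 133 -> empty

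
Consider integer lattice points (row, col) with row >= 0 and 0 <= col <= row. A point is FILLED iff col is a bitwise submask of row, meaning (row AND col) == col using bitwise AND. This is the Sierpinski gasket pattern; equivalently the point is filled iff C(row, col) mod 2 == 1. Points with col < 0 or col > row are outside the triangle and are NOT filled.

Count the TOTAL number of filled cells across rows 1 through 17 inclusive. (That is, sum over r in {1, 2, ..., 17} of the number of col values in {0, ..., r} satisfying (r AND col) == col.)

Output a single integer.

r1=1 pc1: +2 =2
r2=10 pc1: +2 =4
r3=11 pc2: +4 =8
r4=100 pc1: +2 =10
r5=101 pc2: +4 =14
r6=110 pc2: +4 =18
r7=111 pc3: +8 =26
r8=1000 pc1: +2 =28
r9=1001 pc2: +4 =32
r10=1010 pc2: +4 =36
r11=1011 pc3: +8 =44
r12=1100 pc2: +4 =48
r13=1101 pc3: +8 =56
r14=1110 pc3: +8 =64
r15=1111 pc4: +16 =80
r16=10000 pc1: +2 =82
r17=10001 pc2: +4 =86

Answer: 86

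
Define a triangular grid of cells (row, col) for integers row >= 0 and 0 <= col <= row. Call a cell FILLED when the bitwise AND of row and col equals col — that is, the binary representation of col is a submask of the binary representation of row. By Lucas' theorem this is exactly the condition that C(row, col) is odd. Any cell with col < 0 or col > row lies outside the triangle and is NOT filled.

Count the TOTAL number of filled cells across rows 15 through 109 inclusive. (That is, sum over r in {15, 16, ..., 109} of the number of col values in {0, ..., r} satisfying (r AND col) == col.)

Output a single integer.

r15=1111 pc4: +16 =16
r16=10000 pc1: +2 =18
r17=10001 pc2: +4 =22
r18=10010 pc2: +4 =26
r19=10011 pc3: +8 =34
r20=10100 pc2: +4 =38
r21=10101 pc3: +8 =46
r22=10110 pc3: +8 =54
r23=10111 pc4: +16 =70
r24=11000 pc2: +4 =74
r25=11001 pc3: +8 =82
r26=11010 pc3: +8 =90
r27=11011 pc4: +16 =106
r28=11100 pc3: +8 =114
r29=11101 pc4: +16 =130
r30=11110 pc4: +16 =146
r31=11111 pc5: +32 =178
r32=100000 pc1: +2 =180
r33=100001 pc2: +4 =184
r34=100010 pc2: +4 =188
r35=100011 pc3: +8 =196
r36=100100 pc2: +4 =200
r37=100101 pc3: +8 =208
r38=100110 pc3: +8 =216
r39=100111 pc4: +16 =232
r40=101000 pc2: +4 =236
r41=101001 pc3: +8 =244
r42=101010 pc3: +8 =252
r43=101011 pc4: +16 =268
r44=101100 pc3: +8 =276
r45=101101 pc4: +16 =292
r46=101110 pc4: +16 =308
r47=101111 pc5: +32 =340
r48=110000 pc2: +4 =344
r49=110001 pc3: +8 =352
r50=110010 pc3: +8 =360
r51=110011 pc4: +16 =376
r52=110100 pc3: +8 =384
r53=110101 pc4: +16 =400
r54=110110 pc4: +16 =416
r55=110111 pc5: +32 =448
r56=111000 pc3: +8 =456
r57=111001 pc4: +16 =472
r58=111010 pc4: +16 =488
r59=111011 pc5: +32 =520
r60=111100 pc4: +16 =536
r61=111101 pc5: +32 =568
r62=111110 pc5: +32 =600
r63=111111 pc6: +64 =664
r64=1000000 pc1: +2 =666
r65=1000001 pc2: +4 =670
r66=1000010 pc2: +4 =674
r67=1000011 pc3: +8 =682
r68=1000100 pc2: +4 =686
r69=1000101 pc3: +8 =694
r70=1000110 pc3: +8 =702
r71=1000111 pc4: +16 =718
r72=1001000 pc2: +4 =722
r73=1001001 pc3: +8 =730
r74=1001010 pc3: +8 =738
r75=1001011 pc4: +16 =754
r76=1001100 pc3: +8 =762
r77=1001101 pc4: +16 =778
r78=1001110 pc4: +16 =794
r79=1001111 pc5: +32 =826
r80=1010000 pc2: +4 =830
r81=1010001 pc3: +8 =838
r82=1010010 pc3: +8 =846
r83=1010011 pc4: +16 =862
r84=1010100 pc3: +8 =870
r85=1010101 pc4: +16 =886
r86=1010110 pc4: +16 =902
r87=1010111 pc5: +32 =934
r88=1011000 pc3: +8 =942
r89=1011001 pc4: +16 =958
r90=1011010 pc4: +16 =974
r91=1011011 pc5: +32 =1006
r92=1011100 pc4: +16 =1022
r93=1011101 pc5: +32 =1054
r94=1011110 pc5: +32 =1086
r95=1011111 pc6: +64 =1150
r96=1100000 pc2: +4 =1154
r97=1100001 pc3: +8 =1162
r98=1100010 pc3: +8 =1170
r99=1100011 pc4: +16 =1186
r100=1100100 pc3: +8 =1194
r101=1100101 pc4: +16 =1210
r102=1100110 pc4: +16 =1226
r103=1100111 pc5: +32 =1258
r104=1101000 pc3: +8 =1266
r105=1101001 pc4: +16 =1282
r106=1101010 pc4: +16 =1298
r107=1101011 pc5: +32 =1330
r108=1101100 pc4: +16 =1346
r109=1101101 pc5: +32 =1378

Answer: 1378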